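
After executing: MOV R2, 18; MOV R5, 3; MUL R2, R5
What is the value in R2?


Register state trace:
  MOV R2, 18  → R2 = 18
  MOV R5, 3  → R5 = 3
  MUL R2, R5  → R2 = 18 * 3 = 54
Final: R2 = 54

54


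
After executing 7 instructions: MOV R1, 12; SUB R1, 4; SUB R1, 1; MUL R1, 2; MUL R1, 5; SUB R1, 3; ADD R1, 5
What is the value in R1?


Register state trace:
  MOV R1, 12  → R1 = 12
  SUB R1, 4  → R1 = 12 - 4 = 8
  SUB R1, 1  → R1 = 8 - 1 = 7
  MUL R1, 2  → R1 = 7 * 2 = 14
  MUL R1, 5  → R1 = 14 * 5 = 70
  SUB R1, 3  → R1 = 70 - 3 = 67
  ADD R1, 5  → R1 = 67 + 5 = 72
Final: R1 = 72

72


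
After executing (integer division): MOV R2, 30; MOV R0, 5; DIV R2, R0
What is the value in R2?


Register state trace:
  MOV R2, 30  → R2 = 30
  MOV R0, 5  → R0 = 5
  DIV R2, R0  → R2 = 30 // 5 = 6
Final: R2 = 6

6


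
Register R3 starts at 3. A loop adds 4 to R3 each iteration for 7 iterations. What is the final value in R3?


Starting value: R3 = 3
  Iter 1: R3 = 3 + 4 = 7
  Iter 2: R3 = 7 + 4 = 11
  Iter 3: R3 = 11 + 4 = 15
  Iter 4: R3 = 15 + 4 = 19
  Iter 5: R3 = 19 + 4 = 23
  Iter 6: R3 = 23 + 4 = 27
  Iter 7: R3 = 27 + 4 = 31
Final: R3 = 31

31


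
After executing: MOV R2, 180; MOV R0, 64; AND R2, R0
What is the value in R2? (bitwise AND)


Register state trace:
  MOV R2, 180  → R2 = 180 (0b10110100)
  MOV R0, 64  → R0 = 64 (0b01000000)
  AND R2, R0  → R2 = 180 AND 64 = 0 (0b00000000)
Final: R2 = 0

0


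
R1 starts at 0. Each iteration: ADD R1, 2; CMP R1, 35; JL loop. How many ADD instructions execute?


Loop trace (R1 starts at 0, target 35, step 2):
  ADD #1: R1 = 0 + 2 = 2  → 2 < 35, loop
  ADD #2: R1 = 2 + 2 = 4  → 4 < 35, loop
  ADD #3: R1 = 4 + 2 = 6  → 6 < 35, loop
  ADD #4: R1 = 6 + 2 = 8  → 8 < 35, loop
  ADD #5: R1 = 8 + 2 = 10  → 10 < 35, loop
  ADD #6: R1 = 10 + 2 = 12  → 12 < 35, loop
  ADD #7: R1 = 12 + 2 = 14  → 14 < 35, loop
  ADD #8: R1 = 14 + 2 = 16  → 16 < 35, loop
  ADD #9: R1 = 16 + 2 = 18  → 18 < 35, loop
  ADD #10: R1 = 18 + 2 = 20  → 20 < 35, loop
  ADD #11: R1 = 20 + 2 = 22  → 22 < 35, loop
  ADD #12: R1 = 22 + 2 = 24  → 24 < 35, loop
  ADD #13: R1 = 24 + 2 = 26  → 26 < 35, loop
  ADD #14: R1 = 26 + 2 = 28  → 28 < 35, loop
  ADD #15: R1 = 28 + 2 = 30  → 30 < 35, loop
  ADD #16: R1 = 30 + 2 = 32  → 32 < 35, loop
  ADD #17: R1 = 32 + 2 = 34  → 34 < 35, loop
  ADD #18: R1 = 34 + 2 = 36  → 36 >= 35, exit
Total ADD instructions: 18

18


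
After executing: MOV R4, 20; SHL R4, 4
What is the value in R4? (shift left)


Register state trace:
  MOV R4, 20  → R4 = 20
  SHL R4, 4  → R4 = 20 << 4 = 20 * 2^4 = 320
Final: R4 = 320

320


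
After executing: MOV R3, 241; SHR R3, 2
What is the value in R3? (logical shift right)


Register state trace:
  MOV R3, 241  → R3 = 241
  SHR R3, 2  → R3 = 241 >> 2 = 241 // 2^2 = 60
Final: R3 = 60

60


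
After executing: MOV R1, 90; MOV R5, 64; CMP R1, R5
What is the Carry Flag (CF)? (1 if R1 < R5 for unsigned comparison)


Register state trace:
  MOV R1, 90  → R1 = 90
  MOV R5, 64  → R5 = 64
  CMP R1, R5  → unsigned 90 - 64: no borrow
  90 >= 64, so CF = 0
CF = 0

0


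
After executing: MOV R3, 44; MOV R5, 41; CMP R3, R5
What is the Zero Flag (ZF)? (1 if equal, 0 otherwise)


Register state trace:
  MOV R3, 44  → R3 = 44
  MOV R5, 41  → R5 = 41
  CMP R3, R5  → computes 44 - 41 = 3
  Result is nonzero, so values are not equal
ZF = 0

0


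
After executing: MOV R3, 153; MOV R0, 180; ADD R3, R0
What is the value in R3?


Register state trace:
  MOV R3, 153  → R3 = 153
  MOV R0, 180  → R0 = 180
  ADD R3, R0  → R3 = 153 + 180 = 333
Final: R3 = 333

333


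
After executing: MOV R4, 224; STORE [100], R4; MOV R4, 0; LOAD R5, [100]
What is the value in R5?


Register and memory trace:
  MOV R4, 224  → R4 = 224
  STORE [100], R4  → mem[100] = 224
  MOV R4, 0  → R4 = 0
  LOAD R5, [100]  → R5 = mem[100] = 224
Final: R5 = 224

224


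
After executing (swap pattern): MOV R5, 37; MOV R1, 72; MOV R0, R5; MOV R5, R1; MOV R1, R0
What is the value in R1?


Register state trace (swap pattern):
  MOV R5, 37  → R5 = 37
  MOV R1, 72  → R1 = 72
  MOV R0, R5  → R0 = 37  (save R5)
  MOV R5, R1  → R5 = 72  (R5 gets R1's value)
  MOV R1, R0  → R1 = 37  (R1 gets saved value)
Final: R1 = 37

37


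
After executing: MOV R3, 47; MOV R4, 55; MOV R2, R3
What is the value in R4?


Register state trace:
  MOV R3, 47  → R3 = 47
  MOV R4, 55  → R4 = 55
  MOV R2, R3  → R2 = 47
Final: R4 = 55

55


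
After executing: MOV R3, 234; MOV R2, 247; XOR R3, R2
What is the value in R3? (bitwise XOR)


Register state trace:
  MOV R3, 234  → R3 = 234 (0b11101010)
  MOV R2, 247  → R2 = 247 (0b11110111)
  XOR R3, R2  → R3 = 234 XOR 247 = 29 (0b00011101)
Final: R3 = 29

29


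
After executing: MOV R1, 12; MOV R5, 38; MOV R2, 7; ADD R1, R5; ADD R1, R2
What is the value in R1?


Register state trace:
  MOV R1, 12  → R1 = 12
  MOV R5, 38  → R5 = 38
  MOV R2, 7  → R2 = 7
  ADD R1, R5  → R1 = 12 + 38 = 50
  ADD R1, R2  → R1 = 50 + 7 = 57
Final: R1 = 57

57


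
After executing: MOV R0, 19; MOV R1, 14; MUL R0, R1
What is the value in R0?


Register state trace:
  MOV R0, 19  → R0 = 19
  MOV R1, 14  → R1 = 14
  MUL R0, R1  → R0 = 19 * 14 = 266
Final: R0 = 266

266


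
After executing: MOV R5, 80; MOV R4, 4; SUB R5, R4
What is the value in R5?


Register state trace:
  MOV R5, 80  → R5 = 80
  MOV R4, 4  → R4 = 4
  SUB R5, R4  → R5 = 80 - 4 = 76
Final: R5 = 76

76


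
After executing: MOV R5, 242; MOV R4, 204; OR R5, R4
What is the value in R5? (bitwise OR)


Register state trace:
  MOV R5, 242  → R5 = 242 (0b11110010)
  MOV R4, 204  → R4 = 204 (0b11001100)
  OR R5, R4   → R5 = 242 OR 204 = 254 (0b11111110)
Final: R5 = 254

254


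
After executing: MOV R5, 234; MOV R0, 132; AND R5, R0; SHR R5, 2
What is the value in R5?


Register state trace:
  MOV R5, 234  → R5 = 234 (0b11101010)
  MOV R0, 132  → R0 = 132 (0b10000100)
  AND R5, R0  → R5 = 234 AND 132 = 128 (0b10000000)
  SHR R5, 2  → R5 = 128 >> 2 = 32
Final: R5 = 32

32


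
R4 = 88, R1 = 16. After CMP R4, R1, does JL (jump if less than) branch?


Trace:
  R4 = 88, R1 = 16
  CMP R4, R1  → compares 88 vs 16
  JL checks: is 88 less than 16?
  88 > 16, so condition is false
Branch taken: No

No


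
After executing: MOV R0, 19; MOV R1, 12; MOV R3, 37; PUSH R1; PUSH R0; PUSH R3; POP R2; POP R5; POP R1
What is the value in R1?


Stack trace (top is rightmost):
  MOV R0, 19  → R0 = 19
  MOV R1, 12  → R1 = 12
  MOV R3, 37  → R3 = 37
  PUSH R1  → stack: [12]
  PUSH R0  → stack: [12, 19]
  PUSH R3  → stack: [12, 19, 37]
  POP R2  → R2 = 37, stack: [12, 19]
  POP R5  → R5 = 19, stack: [12]
  POP R1  → R1 = 12, stack: []
Final: R1 = 12

12


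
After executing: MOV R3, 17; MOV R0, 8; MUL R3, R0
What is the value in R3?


Register state trace:
  MOV R3, 17  → R3 = 17
  MOV R0, 8  → R0 = 8
  MUL R3, R0  → R3 = 17 * 8 = 136
Final: R3 = 136

136


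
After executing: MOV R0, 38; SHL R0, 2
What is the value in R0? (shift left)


Register state trace:
  MOV R0, 38  → R0 = 38
  SHL R0, 2  → R0 = 38 << 2 = 38 * 2^2 = 152
Final: R0 = 152

152


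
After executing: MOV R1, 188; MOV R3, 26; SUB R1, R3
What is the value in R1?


Register state trace:
  MOV R1, 188  → R1 = 188
  MOV R3, 26  → R3 = 26
  SUB R1, R3  → R1 = 188 - 26 = 162
Final: R1 = 162

162


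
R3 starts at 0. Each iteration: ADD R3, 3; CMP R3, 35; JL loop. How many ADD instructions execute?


Loop trace (R3 starts at 0, target 35, step 3):
  ADD #1: R3 = 0 + 3 = 3  → 3 < 35, loop
  ADD #2: R3 = 3 + 3 = 6  → 6 < 35, loop
  ADD #3: R3 = 6 + 3 = 9  → 9 < 35, loop
  ADD #4: R3 = 9 + 3 = 12  → 12 < 35, loop
  ADD #5: R3 = 12 + 3 = 15  → 15 < 35, loop
  ADD #6: R3 = 15 + 3 = 18  → 18 < 35, loop
  ADD #7: R3 = 18 + 3 = 21  → 21 < 35, loop
  ADD #8: R3 = 21 + 3 = 24  → 24 < 35, loop
  ADD #9: R3 = 24 + 3 = 27  → 27 < 35, loop
  ADD #10: R3 = 27 + 3 = 30  → 30 < 35, loop
  ADD #11: R3 = 30 + 3 = 33  → 33 < 35, loop
  ADD #12: R3 = 33 + 3 = 36  → 36 >= 35, exit
Total ADD instructions: 12

12


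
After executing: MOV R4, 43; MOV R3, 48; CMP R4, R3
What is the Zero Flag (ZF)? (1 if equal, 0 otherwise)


Register state trace:
  MOV R4, 43  → R4 = 43
  MOV R3, 48  → R3 = 48
  CMP R4, R3  → computes 43 - 48 = -5
  Result is nonzero, so values are not equal
ZF = 0

0


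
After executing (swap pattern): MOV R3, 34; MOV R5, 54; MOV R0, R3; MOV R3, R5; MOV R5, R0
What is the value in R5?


Register state trace (swap pattern):
  MOV R3, 34  → R3 = 34
  MOV R5, 54  → R5 = 54
  MOV R0, R3  → R0 = 34  (save R3)
  MOV R3, R5  → R3 = 54  (R3 gets R5's value)
  MOV R5, R0  → R5 = 34  (R5 gets saved value)
Final: R5 = 34

34


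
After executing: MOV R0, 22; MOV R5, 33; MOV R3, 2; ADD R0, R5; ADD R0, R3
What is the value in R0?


Register state trace:
  MOV R0, 22  → R0 = 22
  MOV R5, 33  → R5 = 33
  MOV R3, 2  → R3 = 2
  ADD R0, R5  → R0 = 22 + 33 = 55
  ADD R0, R3  → R0 = 55 + 2 = 57
Final: R0 = 57

57


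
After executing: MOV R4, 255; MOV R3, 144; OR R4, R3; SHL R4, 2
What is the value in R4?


Register state trace:
  MOV R4, 255  → R4 = 255 (0b11111111)
  MOV R3, 144  → R3 = 144 (0b10010000)
  OR R4, R3  → R4 = 255 OR 144 = 255 (0b11111111)
  SHL R4, 2  → R4 = 255 << 2 = 1020
Final: R4 = 1020

1020


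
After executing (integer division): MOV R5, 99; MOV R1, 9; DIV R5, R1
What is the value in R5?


Register state trace:
  MOV R5, 99  → R5 = 99
  MOV R1, 9  → R1 = 9
  DIV R5, R1  → R5 = 99 // 9 = 11
Final: R5 = 11

11


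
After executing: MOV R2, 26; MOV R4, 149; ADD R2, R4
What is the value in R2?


Register state trace:
  MOV R2, 26  → R2 = 26
  MOV R4, 149  → R4 = 149
  ADD R2, R4  → R2 = 26 + 149 = 175
Final: R2 = 175

175


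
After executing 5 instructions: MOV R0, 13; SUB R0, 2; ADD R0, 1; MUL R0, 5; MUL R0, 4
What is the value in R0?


Register state trace:
  MOV R0, 13  → R0 = 13
  SUB R0, 2  → R0 = 13 - 2 = 11
  ADD R0, 1  → R0 = 11 + 1 = 12
  MUL R0, 5  → R0 = 12 * 5 = 60
  MUL R0, 4  → R0 = 60 * 4 = 240
Final: R0 = 240

240


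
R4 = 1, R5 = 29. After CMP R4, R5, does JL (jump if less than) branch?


Trace:
  R4 = 1, R5 = 29
  CMP R4, R5  → compares 1 vs 29
  JL checks: is 1 less than 29?
  1 < 29, so condition is true
Branch taken: Yes

Yes


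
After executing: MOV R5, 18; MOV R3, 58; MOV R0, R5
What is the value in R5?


Register state trace:
  MOV R5, 18  → R5 = 18
  MOV R3, 58  → R3 = 58
  MOV R0, R5  → R0 = 18
Final: R5 = 18

18


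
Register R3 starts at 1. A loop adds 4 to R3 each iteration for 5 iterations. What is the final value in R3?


Starting value: R3 = 1
  Iter 1: R3 = 1 + 4 = 5
  Iter 2: R3 = 5 + 4 = 9
  Iter 3: R3 = 9 + 4 = 13
  Iter 4: R3 = 13 + 4 = 17
  Iter 5: R3 = 17 + 4 = 21
Final: R3 = 21

21


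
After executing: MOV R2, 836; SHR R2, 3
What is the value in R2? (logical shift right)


Register state trace:
  MOV R2, 836  → R2 = 836
  SHR R2, 3  → R2 = 836 >> 3 = 836 // 2^3 = 104
Final: R2 = 104

104


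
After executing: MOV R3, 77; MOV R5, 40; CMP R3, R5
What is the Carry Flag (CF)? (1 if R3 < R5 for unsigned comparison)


Register state trace:
  MOV R3, 77  → R3 = 77
  MOV R5, 40  → R5 = 40
  CMP R3, R5  → unsigned 77 - 40: no borrow
  77 >= 40, so CF = 0
CF = 0

0


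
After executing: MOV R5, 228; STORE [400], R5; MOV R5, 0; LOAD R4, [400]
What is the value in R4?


Register and memory trace:
  MOV R5, 228  → R5 = 228
  STORE [400], R5  → mem[400] = 228
  MOV R5, 0  → R5 = 0
  LOAD R4, [400]  → R4 = mem[400] = 228
Final: R4 = 228

228


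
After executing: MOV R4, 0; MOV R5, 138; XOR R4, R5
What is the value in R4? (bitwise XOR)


Register state trace:
  MOV R4, 0  → R4 = 0 (0b00000000)
  MOV R5, 138  → R5 = 138 (0b10001010)
  XOR R4, R5  → R4 = 0 XOR 138 = 138 (0b10001010)
Final: R4 = 138

138


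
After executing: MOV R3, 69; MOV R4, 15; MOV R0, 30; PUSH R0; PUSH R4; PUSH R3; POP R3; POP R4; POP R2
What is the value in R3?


Stack trace (top is rightmost):
  MOV R3, 69  → R3 = 69
  MOV R4, 15  → R4 = 15
  MOV R0, 30  → R0 = 30
  PUSH R0  → stack: [30]
  PUSH R4  → stack: [30, 15]
  PUSH R3  → stack: [30, 15, 69]
  POP R3  → R3 = 69, stack: [30, 15]
  POP R4  → R4 = 15, stack: [30]
  POP R2  → R2 = 30, stack: []
Final: R3 = 69

69


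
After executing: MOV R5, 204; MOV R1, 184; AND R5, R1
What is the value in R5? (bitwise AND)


Register state trace:
  MOV R5, 204  → R5 = 204 (0b11001100)
  MOV R1, 184  → R1 = 184 (0b10111000)
  AND R5, R1  → R5 = 204 AND 184 = 136 (0b10001000)
Final: R5 = 136

136


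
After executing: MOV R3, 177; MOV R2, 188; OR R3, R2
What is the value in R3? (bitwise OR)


Register state trace:
  MOV R3, 177  → R3 = 177 (0b10110001)
  MOV R2, 188  → R2 = 188 (0b10111100)
  OR R3, R2   → R3 = 177 OR 188 = 189 (0b10111101)
Final: R3 = 189

189


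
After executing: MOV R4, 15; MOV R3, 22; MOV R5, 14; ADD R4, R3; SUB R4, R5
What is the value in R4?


Register state trace:
  MOV R4, 15  → R4 = 15
  MOV R3, 22  → R3 = 22
  MOV R5, 14  → R5 = 14
  ADD R4, R3  → R4 = 15 + 22 = 37
  SUB R4, R5  → R4 = 37 - 14 = 23
Final: R4 = 23

23


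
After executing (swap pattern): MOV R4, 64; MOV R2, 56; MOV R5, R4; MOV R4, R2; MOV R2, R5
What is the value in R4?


Register state trace (swap pattern):
  MOV R4, 64  → R4 = 64
  MOV R2, 56  → R2 = 56
  MOV R5, R4  → R5 = 64  (save R4)
  MOV R4, R2  → R4 = 56  (R4 gets R2's value)
  MOV R2, R5  → R2 = 64  (R2 gets saved value)
Final: R4 = 56

56


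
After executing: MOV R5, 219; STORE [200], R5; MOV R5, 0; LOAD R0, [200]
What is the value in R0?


Register and memory trace:
  MOV R5, 219  → R5 = 219
  STORE [200], R5  → mem[200] = 219
  MOV R5, 0  → R5 = 0
  LOAD R0, [200]  → R0 = mem[200] = 219
Final: R0 = 219

219


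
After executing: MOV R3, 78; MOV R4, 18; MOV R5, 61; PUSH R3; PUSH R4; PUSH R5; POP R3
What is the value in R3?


Stack trace (top is rightmost):
  MOV R3, 78  → R3 = 78
  MOV R4, 18  → R4 = 18
  MOV R5, 61  → R5 = 61
  PUSH R3  → stack: [78]
  PUSH R4  → stack: [78, 18]
  PUSH R5  → stack: [78, 18, 61]
  POP R3  → R3 = 61, stack: [78, 18]
Final: R3 = 61

61


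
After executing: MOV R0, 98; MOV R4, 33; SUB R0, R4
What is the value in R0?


Register state trace:
  MOV R0, 98  → R0 = 98
  MOV R4, 33  → R4 = 33
  SUB R0, R4  → R0 = 98 - 33 = 65
Final: R0 = 65

65


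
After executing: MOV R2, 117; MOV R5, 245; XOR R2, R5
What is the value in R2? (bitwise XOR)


Register state trace:
  MOV R2, 117  → R2 = 117 (0b01110101)
  MOV R5, 245  → R5 = 245 (0b11110101)
  XOR R2, R5  → R2 = 117 XOR 245 = 128 (0b10000000)
Final: R2 = 128

128


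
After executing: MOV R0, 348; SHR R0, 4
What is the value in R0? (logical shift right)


Register state trace:
  MOV R0, 348  → R0 = 348
  SHR R0, 4  → R0 = 348 >> 4 = 348 // 2^4 = 21
Final: R0 = 21

21


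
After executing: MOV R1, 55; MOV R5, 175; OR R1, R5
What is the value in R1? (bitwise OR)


Register state trace:
  MOV R1, 55  → R1 = 55 (0b00110111)
  MOV R5, 175  → R5 = 175 (0b10101111)
  OR R1, R5   → R1 = 55 OR 175 = 191 (0b10111111)
Final: R1 = 191

191


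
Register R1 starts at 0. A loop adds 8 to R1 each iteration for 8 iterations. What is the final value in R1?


Starting value: R1 = 0
  Iter 1: R1 = 0 + 8 = 8
  Iter 2: R1 = 8 + 8 = 16
  Iter 3: R1 = 16 + 8 = 24
  Iter 4: R1 = 24 + 8 = 32
  Iter 5: R1 = 32 + 8 = 40
  Iter 6: R1 = 40 + 8 = 48
  Iter 7: R1 = 48 + 8 = 56
  Iter 8: R1 = 56 + 8 = 64
Final: R1 = 64

64


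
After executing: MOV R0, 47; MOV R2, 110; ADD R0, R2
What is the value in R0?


Register state trace:
  MOV R0, 47  → R0 = 47
  MOV R2, 110  → R2 = 110
  ADD R0, R2  → R0 = 47 + 110 = 157
Final: R0 = 157

157


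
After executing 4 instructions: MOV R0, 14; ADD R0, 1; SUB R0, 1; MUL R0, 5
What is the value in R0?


Register state trace:
  MOV R0, 14  → R0 = 14
  ADD R0, 1  → R0 = 14 + 1 = 15
  SUB R0, 1  → R0 = 15 - 1 = 14
  MUL R0, 5  → R0 = 14 * 5 = 70
Final: R0 = 70

70


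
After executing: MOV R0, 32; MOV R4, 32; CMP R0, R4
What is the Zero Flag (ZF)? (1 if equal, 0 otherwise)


Register state trace:
  MOV R0, 32  → R0 = 32
  MOV R4, 32  → R4 = 32
  CMP R0, R4  → computes 32 - 32 = 0
  Result is zero, so values are equal
ZF = 1

1


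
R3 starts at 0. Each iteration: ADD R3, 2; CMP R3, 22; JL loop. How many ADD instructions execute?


Loop trace (R3 starts at 0, target 22, step 2):
  ADD #1: R3 = 0 + 2 = 2  → 2 < 22, loop
  ADD #2: R3 = 2 + 2 = 4  → 4 < 22, loop
  ADD #3: R3 = 4 + 2 = 6  → 6 < 22, loop
  ADD #4: R3 = 6 + 2 = 8  → 8 < 22, loop
  ADD #5: R3 = 8 + 2 = 10  → 10 < 22, loop
  ADD #6: R3 = 10 + 2 = 12  → 12 < 22, loop
  ADD #7: R3 = 12 + 2 = 14  → 14 < 22, loop
  ADD #8: R3 = 14 + 2 = 16  → 16 < 22, loop
  ADD #9: R3 = 16 + 2 = 18  → 18 < 22, loop
  ADD #10: R3 = 18 + 2 = 20  → 20 < 22, loop
  ADD #11: R3 = 20 + 2 = 22  → 22 >= 22, exit
Total ADD instructions: 11

11


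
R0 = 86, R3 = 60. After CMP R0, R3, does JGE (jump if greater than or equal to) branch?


Trace:
  R0 = 86, R3 = 60
  CMP R0, R3  → compares 86 vs 60
  JGE checks: is 86 greater than or equal to 60?
  86 > 60, so condition is true
Branch taken: Yes

Yes


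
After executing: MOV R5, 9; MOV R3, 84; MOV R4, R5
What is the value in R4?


Register state trace:
  MOV R5, 9  → R5 = 9
  MOV R3, 84  → R3 = 84
  MOV R4, R5  → R4 = 9
Final: R4 = 9

9


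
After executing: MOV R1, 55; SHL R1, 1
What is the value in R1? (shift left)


Register state trace:
  MOV R1, 55  → R1 = 55
  SHL R1, 1  → R1 = 55 << 1 = 55 * 2^1 = 110
Final: R1 = 110

110


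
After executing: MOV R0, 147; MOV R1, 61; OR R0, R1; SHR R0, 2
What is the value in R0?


Register state trace:
  MOV R0, 147  → R0 = 147 (0b10010011)
  MOV R1, 61  → R1 = 61 (0b00111101)
  OR R0, R1  → R0 = 147 OR 61 = 191 (0b10111111)
  SHR R0, 2  → R0 = 191 >> 2 = 47
Final: R0 = 47

47


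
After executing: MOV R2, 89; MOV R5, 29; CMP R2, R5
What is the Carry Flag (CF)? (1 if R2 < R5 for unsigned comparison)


Register state trace:
  MOV R2, 89  → R2 = 89
  MOV R5, 29  → R5 = 29
  CMP R2, R5  → unsigned 89 - 29: no borrow
  89 >= 29, so CF = 0
CF = 0

0


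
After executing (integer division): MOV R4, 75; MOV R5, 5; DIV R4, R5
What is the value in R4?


Register state trace:
  MOV R4, 75  → R4 = 75
  MOV R5, 5  → R5 = 5
  DIV R4, R5  → R4 = 75 // 5 = 15
Final: R4 = 15

15


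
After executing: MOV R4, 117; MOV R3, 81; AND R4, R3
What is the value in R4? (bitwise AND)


Register state trace:
  MOV R4, 117  → R4 = 117 (0b01110101)
  MOV R3, 81  → R3 = 81 (0b01010001)
  AND R4, R3  → R4 = 117 AND 81 = 81 (0b01010001)
Final: R4 = 81

81


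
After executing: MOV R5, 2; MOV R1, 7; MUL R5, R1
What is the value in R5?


Register state trace:
  MOV R5, 2  → R5 = 2
  MOV R1, 7  → R1 = 7
  MUL R5, R1  → R5 = 2 * 7 = 14
Final: R5 = 14

14


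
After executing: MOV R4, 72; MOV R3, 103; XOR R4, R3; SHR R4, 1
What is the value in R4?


Register state trace:
  MOV R4, 72  → R4 = 72 (0b01001000)
  MOV R3, 103  → R3 = 103 (0b01100111)
  XOR R4, R3  → R4 = 72 XOR 103 = 47 (0b00101111)
  SHR R4, 1  → R4 = 47 >> 1 = 23
Final: R4 = 23

23


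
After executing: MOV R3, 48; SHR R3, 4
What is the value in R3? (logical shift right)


Register state trace:
  MOV R3, 48  → R3 = 48
  SHR R3, 4  → R3 = 48 >> 4 = 48 // 2^4 = 3
Final: R3 = 3

3


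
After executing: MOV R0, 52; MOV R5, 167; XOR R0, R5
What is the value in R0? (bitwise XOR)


Register state trace:
  MOV R0, 52  → R0 = 52 (0b00110100)
  MOV R5, 167  → R5 = 167 (0b10100111)
  XOR R0, R5  → R0 = 52 XOR 167 = 147 (0b10010011)
Final: R0 = 147

147


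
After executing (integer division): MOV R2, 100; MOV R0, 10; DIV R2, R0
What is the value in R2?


Register state trace:
  MOV R2, 100  → R2 = 100
  MOV R0, 10  → R0 = 10
  DIV R2, R0  → R2 = 100 // 10 = 10
Final: R2 = 10

10


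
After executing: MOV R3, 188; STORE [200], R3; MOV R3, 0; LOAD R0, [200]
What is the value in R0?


Register and memory trace:
  MOV R3, 188  → R3 = 188
  STORE [200], R3  → mem[200] = 188
  MOV R3, 0  → R3 = 0
  LOAD R0, [200]  → R0 = mem[200] = 188
Final: R0 = 188

188


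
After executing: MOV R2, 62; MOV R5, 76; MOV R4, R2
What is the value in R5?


Register state trace:
  MOV R2, 62  → R2 = 62
  MOV R5, 76  → R5 = 76
  MOV R4, R2  → R4 = 62
Final: R5 = 76

76


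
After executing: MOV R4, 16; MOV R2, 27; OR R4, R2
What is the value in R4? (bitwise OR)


Register state trace:
  MOV R4, 16  → R4 = 16 (0b00010000)
  MOV R2, 27  → R2 = 27 (0b00011011)
  OR R4, R2   → R4 = 16 OR 27 = 27 (0b00011011)
Final: R4 = 27

27


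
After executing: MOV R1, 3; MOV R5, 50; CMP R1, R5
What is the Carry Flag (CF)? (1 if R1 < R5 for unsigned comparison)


Register state trace:
  MOV R1, 3  → R1 = 3
  MOV R5, 50  → R5 = 50
  CMP R1, R5  → unsigned 3 - 50: borrow occurs
  3 < 50, so CF = 1
CF = 1

1


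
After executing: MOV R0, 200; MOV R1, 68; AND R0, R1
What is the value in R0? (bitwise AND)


Register state trace:
  MOV R0, 200  → R0 = 200 (0b11001000)
  MOV R1, 68  → R1 = 68 (0b01000100)
  AND R0, R1  → R0 = 200 AND 68 = 64 (0b01000000)
Final: R0 = 64

64


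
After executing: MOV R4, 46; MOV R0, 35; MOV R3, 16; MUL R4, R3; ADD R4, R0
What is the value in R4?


Register state trace:
  MOV R4, 46  → R4 = 46
  MOV R0, 35  → R0 = 35
  MOV R3, 16  → R3 = 16
  MUL R4, R3  → R4 = 46 * 16 = 736
  ADD R4, R0  → R4 = 736 + 35 = 771
Final: R4 = 771

771


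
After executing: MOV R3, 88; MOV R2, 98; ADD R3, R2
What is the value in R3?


Register state trace:
  MOV R3, 88  → R3 = 88
  MOV R2, 98  → R2 = 98
  ADD R3, R2  → R3 = 88 + 98 = 186
Final: R3 = 186

186


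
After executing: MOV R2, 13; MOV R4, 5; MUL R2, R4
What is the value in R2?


Register state trace:
  MOV R2, 13  → R2 = 13
  MOV R4, 5  → R4 = 5
  MUL R2, R4  → R2 = 13 * 5 = 65
Final: R2 = 65

65


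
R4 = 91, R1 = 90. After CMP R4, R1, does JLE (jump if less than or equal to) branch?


Trace:
  R4 = 91, R1 = 90
  CMP R4, R1  → compares 91 vs 90
  JLE checks: is 91 less than or equal to 90?
  91 > 90, so condition is false
Branch taken: No

No


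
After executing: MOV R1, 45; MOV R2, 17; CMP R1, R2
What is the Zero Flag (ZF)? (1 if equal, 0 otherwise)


Register state trace:
  MOV R1, 45  → R1 = 45
  MOV R2, 17  → R2 = 17
  CMP R1, R2  → computes 45 - 17 = 28
  Result is nonzero, so values are not equal
ZF = 0

0


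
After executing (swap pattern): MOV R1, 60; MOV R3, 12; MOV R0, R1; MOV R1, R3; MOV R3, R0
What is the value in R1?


Register state trace (swap pattern):
  MOV R1, 60  → R1 = 60
  MOV R3, 12  → R3 = 12
  MOV R0, R1  → R0 = 60  (save R1)
  MOV R1, R3  → R1 = 12  (R1 gets R3's value)
  MOV R3, R0  → R3 = 60  (R3 gets saved value)
Final: R1 = 12

12


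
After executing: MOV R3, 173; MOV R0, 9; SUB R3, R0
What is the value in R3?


Register state trace:
  MOV R3, 173  → R3 = 173
  MOV R0, 9  → R0 = 9
  SUB R3, R0  → R3 = 173 - 9 = 164
Final: R3 = 164

164


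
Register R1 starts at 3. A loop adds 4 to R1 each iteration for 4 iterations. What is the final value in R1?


Starting value: R1 = 3
  Iter 1: R1 = 3 + 4 = 7
  Iter 2: R1 = 7 + 4 = 11
  Iter 3: R1 = 11 + 4 = 15
  Iter 4: R1 = 15 + 4 = 19
Final: R1 = 19

19


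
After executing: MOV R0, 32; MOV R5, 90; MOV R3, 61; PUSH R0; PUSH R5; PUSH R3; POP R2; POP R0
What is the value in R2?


Stack trace (top is rightmost):
  MOV R0, 32  → R0 = 32
  MOV R5, 90  → R5 = 90
  MOV R3, 61  → R3 = 61
  PUSH R0  → stack: [32]
  PUSH R5  → stack: [32, 90]
  PUSH R3  → stack: [32, 90, 61]
  POP R2  → R2 = 61, stack: [32, 90]
  POP R0  → R0 = 90, stack: [32]
Final: R2 = 61

61


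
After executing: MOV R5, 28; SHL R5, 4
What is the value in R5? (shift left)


Register state trace:
  MOV R5, 28  → R5 = 28
  SHL R5, 4  → R5 = 28 << 4 = 28 * 2^4 = 448
Final: R5 = 448

448


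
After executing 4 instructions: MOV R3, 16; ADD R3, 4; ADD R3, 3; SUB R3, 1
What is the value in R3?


Register state trace:
  MOV R3, 16  → R3 = 16
  ADD R3, 4  → R3 = 16 + 4 = 20
  ADD R3, 3  → R3 = 20 + 3 = 23
  SUB R3, 1  → R3 = 23 - 1 = 22
Final: R3 = 22

22


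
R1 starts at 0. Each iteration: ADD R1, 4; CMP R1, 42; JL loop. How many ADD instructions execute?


Loop trace (R1 starts at 0, target 42, step 4):
  ADD #1: R1 = 0 + 4 = 4  → 4 < 42, loop
  ADD #2: R1 = 4 + 4 = 8  → 8 < 42, loop
  ADD #3: R1 = 8 + 4 = 12  → 12 < 42, loop
  ADD #4: R1 = 12 + 4 = 16  → 16 < 42, loop
  ADD #5: R1 = 16 + 4 = 20  → 20 < 42, loop
  ADD #6: R1 = 20 + 4 = 24  → 24 < 42, loop
  ADD #7: R1 = 24 + 4 = 28  → 28 < 42, loop
  ADD #8: R1 = 28 + 4 = 32  → 32 < 42, loop
  ADD #9: R1 = 32 + 4 = 36  → 36 < 42, loop
  ADD #10: R1 = 36 + 4 = 40  → 40 < 42, loop
  ADD #11: R1 = 40 + 4 = 44  → 44 >= 42, exit
Total ADD instructions: 11

11


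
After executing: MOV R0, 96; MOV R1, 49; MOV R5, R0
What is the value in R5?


Register state trace:
  MOV R0, 96  → R0 = 96
  MOV R1, 49  → R1 = 49
  MOV R5, R0  → R5 = 96
Final: R5 = 96

96


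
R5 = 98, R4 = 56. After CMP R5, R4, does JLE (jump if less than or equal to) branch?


Trace:
  R5 = 98, R4 = 56
  CMP R5, R4  → compares 98 vs 56
  JLE checks: is 98 less than or equal to 56?
  98 > 56, so condition is false
Branch taken: No

No


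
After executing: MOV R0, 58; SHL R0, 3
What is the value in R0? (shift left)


Register state trace:
  MOV R0, 58  → R0 = 58
  SHL R0, 3  → R0 = 58 << 3 = 58 * 2^3 = 464
Final: R0 = 464

464


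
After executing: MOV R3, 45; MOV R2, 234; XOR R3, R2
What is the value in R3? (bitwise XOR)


Register state trace:
  MOV R3, 45  → R3 = 45 (0b00101101)
  MOV R2, 234  → R2 = 234 (0b11101010)
  XOR R3, R2  → R3 = 45 XOR 234 = 199 (0b11000111)
Final: R3 = 199

199


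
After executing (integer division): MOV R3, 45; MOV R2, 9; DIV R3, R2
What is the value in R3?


Register state trace:
  MOV R3, 45  → R3 = 45
  MOV R2, 9  → R2 = 9
  DIV R3, R2  → R3 = 45 // 9 = 5
Final: R3 = 5

5


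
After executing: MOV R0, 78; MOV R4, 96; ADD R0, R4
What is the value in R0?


Register state trace:
  MOV R0, 78  → R0 = 78
  MOV R4, 96  → R4 = 96
  ADD R0, R4  → R0 = 78 + 96 = 174
Final: R0 = 174

174


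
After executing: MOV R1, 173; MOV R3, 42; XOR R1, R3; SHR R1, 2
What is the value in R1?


Register state trace:
  MOV R1, 173  → R1 = 173 (0b10101101)
  MOV R3, 42  → R3 = 42 (0b00101010)
  XOR R1, R3  → R1 = 173 XOR 42 = 135 (0b10000111)
  SHR R1, 2  → R1 = 135 >> 2 = 33
Final: R1 = 33

33


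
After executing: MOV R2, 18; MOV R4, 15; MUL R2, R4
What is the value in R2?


Register state trace:
  MOV R2, 18  → R2 = 18
  MOV R4, 15  → R4 = 15
  MUL R2, R4  → R2 = 18 * 15 = 270
Final: R2 = 270

270


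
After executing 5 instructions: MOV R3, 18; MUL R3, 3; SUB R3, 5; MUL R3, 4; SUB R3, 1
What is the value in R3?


Register state trace:
  MOV R3, 18  → R3 = 18
  MUL R3, 3  → R3 = 18 * 3 = 54
  SUB R3, 5  → R3 = 54 - 5 = 49
  MUL R3, 4  → R3 = 49 * 4 = 196
  SUB R3, 1  → R3 = 196 - 1 = 195
Final: R3 = 195

195


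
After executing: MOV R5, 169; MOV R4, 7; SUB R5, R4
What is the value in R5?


Register state trace:
  MOV R5, 169  → R5 = 169
  MOV R4, 7  → R4 = 7
  SUB R5, R4  → R5 = 169 - 7 = 162
Final: R5 = 162

162


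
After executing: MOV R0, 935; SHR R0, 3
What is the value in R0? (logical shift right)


Register state trace:
  MOV R0, 935  → R0 = 935
  SHR R0, 3  → R0 = 935 >> 3 = 935 // 2^3 = 116
Final: R0 = 116

116


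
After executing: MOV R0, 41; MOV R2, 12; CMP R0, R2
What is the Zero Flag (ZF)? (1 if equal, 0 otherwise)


Register state trace:
  MOV R0, 41  → R0 = 41
  MOV R2, 12  → R2 = 12
  CMP R0, R2  → computes 41 - 12 = 29
  Result is nonzero, so values are not equal
ZF = 0

0


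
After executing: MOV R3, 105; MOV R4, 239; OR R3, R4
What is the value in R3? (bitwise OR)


Register state trace:
  MOV R3, 105  → R3 = 105 (0b01101001)
  MOV R4, 239  → R4 = 239 (0b11101111)
  OR R3, R4   → R3 = 105 OR 239 = 239 (0b11101111)
Final: R3 = 239

239


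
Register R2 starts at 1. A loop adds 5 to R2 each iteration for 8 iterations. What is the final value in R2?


Starting value: R2 = 1
  Iter 1: R2 = 1 + 5 = 6
  Iter 2: R2 = 6 + 5 = 11
  Iter 3: R2 = 11 + 5 = 16
  Iter 4: R2 = 16 + 5 = 21
  Iter 5: R2 = 21 + 5 = 26
  Iter 6: R2 = 26 + 5 = 31
  Iter 7: R2 = 31 + 5 = 36
  Iter 8: R2 = 36 + 5 = 41
Final: R2 = 41

41


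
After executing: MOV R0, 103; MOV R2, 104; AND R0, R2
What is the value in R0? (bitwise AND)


Register state trace:
  MOV R0, 103  → R0 = 103 (0b01100111)
  MOV R2, 104  → R2 = 104 (0b01101000)
  AND R0, R2  → R0 = 103 AND 104 = 96 (0b01100000)
Final: R0 = 96

96


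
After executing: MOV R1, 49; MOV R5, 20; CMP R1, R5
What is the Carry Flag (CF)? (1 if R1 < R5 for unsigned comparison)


Register state trace:
  MOV R1, 49  → R1 = 49
  MOV R5, 20  → R5 = 20
  CMP R1, R5  → unsigned 49 - 20: no borrow
  49 >= 20, so CF = 0
CF = 0

0


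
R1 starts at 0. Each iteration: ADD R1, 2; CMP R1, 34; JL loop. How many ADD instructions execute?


Loop trace (R1 starts at 0, target 34, step 2):
  ADD #1: R1 = 0 + 2 = 2  → 2 < 34, loop
  ADD #2: R1 = 2 + 2 = 4  → 4 < 34, loop
  ADD #3: R1 = 4 + 2 = 6  → 6 < 34, loop
  ADD #4: R1 = 6 + 2 = 8  → 8 < 34, loop
  ADD #5: R1 = 8 + 2 = 10  → 10 < 34, loop
  ADD #6: R1 = 10 + 2 = 12  → 12 < 34, loop
  ADD #7: R1 = 12 + 2 = 14  → 14 < 34, loop
  ADD #8: R1 = 14 + 2 = 16  → 16 < 34, loop
  ADD #9: R1 = 16 + 2 = 18  → 18 < 34, loop
  ADD #10: R1 = 18 + 2 = 20  → 20 < 34, loop
  ADD #11: R1 = 20 + 2 = 22  → 22 < 34, loop
  ADD #12: R1 = 22 + 2 = 24  → 24 < 34, loop
  ADD #13: R1 = 24 + 2 = 26  → 26 < 34, loop
  ADD #14: R1 = 26 + 2 = 28  → 28 < 34, loop
  ADD #15: R1 = 28 + 2 = 30  → 30 < 34, loop
  ADD #16: R1 = 30 + 2 = 32  → 32 < 34, loop
  ADD #17: R1 = 32 + 2 = 34  → 34 >= 34, exit
Total ADD instructions: 17

17


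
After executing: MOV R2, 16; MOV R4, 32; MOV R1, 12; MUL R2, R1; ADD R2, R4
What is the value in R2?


Register state trace:
  MOV R2, 16  → R2 = 16
  MOV R4, 32  → R4 = 32
  MOV R1, 12  → R1 = 12
  MUL R2, R1  → R2 = 16 * 12 = 192
  ADD R2, R4  → R2 = 192 + 32 = 224
Final: R2 = 224

224


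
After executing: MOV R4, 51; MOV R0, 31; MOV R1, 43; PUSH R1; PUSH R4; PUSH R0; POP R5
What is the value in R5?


Stack trace (top is rightmost):
  MOV R4, 51  → R4 = 51
  MOV R0, 31  → R0 = 31
  MOV R1, 43  → R1 = 43
  PUSH R1  → stack: [43]
  PUSH R4  → stack: [43, 51]
  PUSH R0  → stack: [43, 51, 31]
  POP R5  → R5 = 31, stack: [43, 51]
Final: R5 = 31

31


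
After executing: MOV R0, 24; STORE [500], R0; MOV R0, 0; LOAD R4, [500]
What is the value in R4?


Register and memory trace:
  MOV R0, 24  → R0 = 24
  STORE [500], R0  → mem[500] = 24
  MOV R0, 0  → R0 = 0
  LOAD R4, [500]  → R4 = mem[500] = 24
Final: R4 = 24

24


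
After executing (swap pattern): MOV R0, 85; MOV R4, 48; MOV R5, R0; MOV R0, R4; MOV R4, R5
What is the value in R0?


Register state trace (swap pattern):
  MOV R0, 85  → R0 = 85
  MOV R4, 48  → R4 = 48
  MOV R5, R0  → R5 = 85  (save R0)
  MOV R0, R4  → R0 = 48  (R0 gets R4's value)
  MOV R4, R5  → R4 = 85  (R4 gets saved value)
Final: R0 = 48

48


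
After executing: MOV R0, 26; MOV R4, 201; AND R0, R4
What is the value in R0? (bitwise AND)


Register state trace:
  MOV R0, 26  → R0 = 26 (0b00011010)
  MOV R4, 201  → R4 = 201 (0b11001001)
  AND R0, R4  → R0 = 26 AND 201 = 8 (0b00001000)
Final: R0 = 8

8


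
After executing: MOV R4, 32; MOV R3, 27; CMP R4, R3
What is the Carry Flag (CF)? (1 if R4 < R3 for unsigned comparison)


Register state trace:
  MOV R4, 32  → R4 = 32
  MOV R3, 27  → R3 = 27
  CMP R4, R3  → unsigned 32 - 27: no borrow
  32 >= 27, so CF = 0
CF = 0

0


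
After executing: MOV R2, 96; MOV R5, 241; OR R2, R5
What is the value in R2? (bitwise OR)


Register state trace:
  MOV R2, 96  → R2 = 96 (0b01100000)
  MOV R5, 241  → R5 = 241 (0b11110001)
  OR R2, R5   → R2 = 96 OR 241 = 241 (0b11110001)
Final: R2 = 241

241


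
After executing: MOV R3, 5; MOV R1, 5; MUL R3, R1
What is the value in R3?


Register state trace:
  MOV R3, 5  → R3 = 5
  MOV R1, 5  → R1 = 5
  MUL R3, R1  → R3 = 5 * 5 = 25
Final: R3 = 25

25


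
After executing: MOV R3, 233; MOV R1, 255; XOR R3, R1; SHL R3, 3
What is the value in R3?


Register state trace:
  MOV R3, 233  → R3 = 233 (0b11101001)
  MOV R1, 255  → R1 = 255 (0b11111111)
  XOR R3, R1  → R3 = 233 XOR 255 = 22 (0b00010110)
  SHL R3, 3  → R3 = 22 << 3 = 176
Final: R3 = 176

176


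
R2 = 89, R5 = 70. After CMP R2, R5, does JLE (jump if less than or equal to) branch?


Trace:
  R2 = 89, R5 = 70
  CMP R2, R5  → compares 89 vs 70
  JLE checks: is 89 less than or equal to 70?
  89 > 70, so condition is false
Branch taken: No

No


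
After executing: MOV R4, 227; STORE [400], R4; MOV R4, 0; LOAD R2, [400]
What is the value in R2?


Register and memory trace:
  MOV R4, 227  → R4 = 227
  STORE [400], R4  → mem[400] = 227
  MOV R4, 0  → R4 = 0
  LOAD R2, [400]  → R2 = mem[400] = 227
Final: R2 = 227

227


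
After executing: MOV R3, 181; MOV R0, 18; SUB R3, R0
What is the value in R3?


Register state trace:
  MOV R3, 181  → R3 = 181
  MOV R0, 18  → R0 = 18
  SUB R3, R0  → R3 = 181 - 18 = 163
Final: R3 = 163

163


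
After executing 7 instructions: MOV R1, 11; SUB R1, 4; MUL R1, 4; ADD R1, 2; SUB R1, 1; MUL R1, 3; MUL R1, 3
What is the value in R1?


Register state trace:
  MOV R1, 11  → R1 = 11
  SUB R1, 4  → R1 = 11 - 4 = 7
  MUL R1, 4  → R1 = 7 * 4 = 28
  ADD R1, 2  → R1 = 28 + 2 = 30
  SUB R1, 1  → R1 = 30 - 1 = 29
  MUL R1, 3  → R1 = 29 * 3 = 87
  MUL R1, 3  → R1 = 87 * 3 = 261
Final: R1 = 261

261


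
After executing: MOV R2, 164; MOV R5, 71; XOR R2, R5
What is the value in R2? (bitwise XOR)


Register state trace:
  MOV R2, 164  → R2 = 164 (0b10100100)
  MOV R5, 71  → R5 = 71 (0b01000111)
  XOR R2, R5  → R2 = 164 XOR 71 = 227 (0b11100011)
Final: R2 = 227

227


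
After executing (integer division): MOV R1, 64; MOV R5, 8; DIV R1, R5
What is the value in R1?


Register state trace:
  MOV R1, 64  → R1 = 64
  MOV R5, 8  → R5 = 8
  DIV R1, R5  → R1 = 64 // 8 = 8
Final: R1 = 8

8


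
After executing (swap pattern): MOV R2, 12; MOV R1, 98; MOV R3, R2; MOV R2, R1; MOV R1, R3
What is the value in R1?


Register state trace (swap pattern):
  MOV R2, 12  → R2 = 12
  MOV R1, 98  → R1 = 98
  MOV R3, R2  → R3 = 12  (save R2)
  MOV R2, R1  → R2 = 98  (R2 gets R1's value)
  MOV R1, R3  → R1 = 12  (R1 gets saved value)
Final: R1 = 12

12


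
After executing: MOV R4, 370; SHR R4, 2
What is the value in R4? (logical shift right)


Register state trace:
  MOV R4, 370  → R4 = 370
  SHR R4, 2  → R4 = 370 >> 2 = 370 // 2^2 = 92
Final: R4 = 92

92


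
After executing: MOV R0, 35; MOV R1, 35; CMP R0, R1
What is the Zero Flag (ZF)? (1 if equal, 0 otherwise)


Register state trace:
  MOV R0, 35  → R0 = 35
  MOV R1, 35  → R1 = 35
  CMP R0, R1  → computes 35 - 35 = 0
  Result is zero, so values are equal
ZF = 1

1


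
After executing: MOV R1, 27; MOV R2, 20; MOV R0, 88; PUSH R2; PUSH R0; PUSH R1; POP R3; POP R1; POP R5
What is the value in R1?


Stack trace (top is rightmost):
  MOV R1, 27  → R1 = 27
  MOV R2, 20  → R2 = 20
  MOV R0, 88  → R0 = 88
  PUSH R2  → stack: [20]
  PUSH R0  → stack: [20, 88]
  PUSH R1  → stack: [20, 88, 27]
  POP R3  → R3 = 27, stack: [20, 88]
  POP R1  → R1 = 88, stack: [20]
  POP R5  → R5 = 20, stack: []
Final: R1 = 88

88


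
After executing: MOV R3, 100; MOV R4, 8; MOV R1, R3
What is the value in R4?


Register state trace:
  MOV R3, 100  → R3 = 100
  MOV R4, 8  → R4 = 8
  MOV R1, R3  → R1 = 100
Final: R4 = 8

8


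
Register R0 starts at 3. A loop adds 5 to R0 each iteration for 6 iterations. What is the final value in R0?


Starting value: R0 = 3
  Iter 1: R0 = 3 + 5 = 8
  Iter 2: R0 = 8 + 5 = 13
  Iter 3: R0 = 13 + 5 = 18
  Iter 4: R0 = 18 + 5 = 23
  Iter 5: R0 = 23 + 5 = 28
  Iter 6: R0 = 28 + 5 = 33
Final: R0 = 33

33


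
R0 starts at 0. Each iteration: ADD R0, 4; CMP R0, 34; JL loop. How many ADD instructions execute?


Loop trace (R0 starts at 0, target 34, step 4):
  ADD #1: R0 = 0 + 4 = 4  → 4 < 34, loop
  ADD #2: R0 = 4 + 4 = 8  → 8 < 34, loop
  ADD #3: R0 = 8 + 4 = 12  → 12 < 34, loop
  ADD #4: R0 = 12 + 4 = 16  → 16 < 34, loop
  ADD #5: R0 = 16 + 4 = 20  → 20 < 34, loop
  ADD #6: R0 = 20 + 4 = 24  → 24 < 34, loop
  ADD #7: R0 = 24 + 4 = 28  → 28 < 34, loop
  ADD #8: R0 = 28 + 4 = 32  → 32 < 34, loop
  ADD #9: R0 = 32 + 4 = 36  → 36 >= 34, exit
Total ADD instructions: 9

9


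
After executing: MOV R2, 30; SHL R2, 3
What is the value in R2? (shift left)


Register state trace:
  MOV R2, 30  → R2 = 30
  SHL R2, 3  → R2 = 30 << 3 = 30 * 2^3 = 240
Final: R2 = 240

240


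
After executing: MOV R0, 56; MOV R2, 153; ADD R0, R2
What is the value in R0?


Register state trace:
  MOV R0, 56  → R0 = 56
  MOV R2, 153  → R2 = 153
  ADD R0, R2  → R0 = 56 + 153 = 209
Final: R0 = 209

209


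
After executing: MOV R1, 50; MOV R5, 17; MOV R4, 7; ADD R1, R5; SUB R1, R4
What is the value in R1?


Register state trace:
  MOV R1, 50  → R1 = 50
  MOV R5, 17  → R5 = 17
  MOV R4, 7  → R4 = 7
  ADD R1, R5  → R1 = 50 + 17 = 67
  SUB R1, R4  → R1 = 67 - 7 = 60
Final: R1 = 60

60


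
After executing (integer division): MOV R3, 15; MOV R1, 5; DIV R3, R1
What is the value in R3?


Register state trace:
  MOV R3, 15  → R3 = 15
  MOV R1, 5  → R1 = 5
  DIV R3, R1  → R3 = 15 // 5 = 3
Final: R3 = 3

3


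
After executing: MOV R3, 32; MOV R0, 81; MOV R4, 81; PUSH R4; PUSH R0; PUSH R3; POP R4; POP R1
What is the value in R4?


Stack trace (top is rightmost):
  MOV R3, 32  → R3 = 32
  MOV R0, 81  → R0 = 81
  MOV R4, 81  → R4 = 81
  PUSH R4  → stack: [81]
  PUSH R0  → stack: [81, 81]
  PUSH R3  → stack: [81, 81, 32]
  POP R4  → R4 = 32, stack: [81, 81]
  POP R1  → R1 = 81, stack: [81]
Final: R4 = 32

32


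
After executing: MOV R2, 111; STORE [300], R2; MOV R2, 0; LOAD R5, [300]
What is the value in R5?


Register and memory trace:
  MOV R2, 111  → R2 = 111
  STORE [300], R2  → mem[300] = 111
  MOV R2, 0  → R2 = 0
  LOAD R5, [300]  → R5 = mem[300] = 111
Final: R5 = 111

111


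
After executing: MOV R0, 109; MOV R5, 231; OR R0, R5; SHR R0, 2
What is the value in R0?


Register state trace:
  MOV R0, 109  → R0 = 109 (0b01101101)
  MOV R5, 231  → R5 = 231 (0b11100111)
  OR R0, R5  → R0 = 109 OR 231 = 239 (0b11101111)
  SHR R0, 2  → R0 = 239 >> 2 = 59
Final: R0 = 59

59


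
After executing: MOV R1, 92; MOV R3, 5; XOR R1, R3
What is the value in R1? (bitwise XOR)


Register state trace:
  MOV R1, 92  → R1 = 92 (0b01011100)
  MOV R3, 5  → R3 = 5 (0b00000101)
  XOR R1, R3  → R1 = 92 XOR 5 = 89 (0b01011001)
Final: R1 = 89

89


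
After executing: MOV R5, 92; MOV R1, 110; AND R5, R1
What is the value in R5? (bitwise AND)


Register state trace:
  MOV R5, 92  → R5 = 92 (0b01011100)
  MOV R1, 110  → R1 = 110 (0b01101110)
  AND R5, R1  → R5 = 92 AND 110 = 76 (0b01001100)
Final: R5 = 76

76
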